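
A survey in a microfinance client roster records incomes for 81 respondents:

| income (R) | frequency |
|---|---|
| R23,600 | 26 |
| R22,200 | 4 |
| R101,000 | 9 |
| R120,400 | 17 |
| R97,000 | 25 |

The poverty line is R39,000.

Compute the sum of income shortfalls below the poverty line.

R467,600

Below the line: 4×R22,200, 26×R23,600 (q = 30 of N = 81).
Individual gaps: 4×(39000−22200) = 67200; 26×(39000−23600) = 400400.
Aggregate gap = R467,600.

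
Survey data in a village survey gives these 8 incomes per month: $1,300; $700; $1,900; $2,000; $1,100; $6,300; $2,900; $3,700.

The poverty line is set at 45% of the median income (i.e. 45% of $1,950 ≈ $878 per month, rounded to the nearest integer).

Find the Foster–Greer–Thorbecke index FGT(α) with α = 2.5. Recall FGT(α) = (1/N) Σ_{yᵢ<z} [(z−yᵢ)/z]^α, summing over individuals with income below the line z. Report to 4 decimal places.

0.0023

Below z: $700 (q = 1 of N = 8).
Shortfall ratios: (878−700)/878 = 0.2027.
Raised to α = 2.5: 0.01851.
Sum = 0.018506; FGT(2.5) = 0.018506 / 8 = 0.0023.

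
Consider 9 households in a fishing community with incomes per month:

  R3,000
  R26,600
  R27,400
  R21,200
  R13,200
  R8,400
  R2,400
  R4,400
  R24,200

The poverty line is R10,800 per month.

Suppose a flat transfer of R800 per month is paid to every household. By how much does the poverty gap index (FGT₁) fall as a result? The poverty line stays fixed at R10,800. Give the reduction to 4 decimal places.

Before: below the line — R2,400, R3,000, R4,400, R8,400; poverty gap index (FGT₁) = 0.257202.
After the R800 transfer: below the line — R3,200, R3,800, R5,200, R9,200; poverty gap index (FGT₁) = 0.224280.
Reduction = 0.257202 − 0.224280 = 0.0329.

0.0329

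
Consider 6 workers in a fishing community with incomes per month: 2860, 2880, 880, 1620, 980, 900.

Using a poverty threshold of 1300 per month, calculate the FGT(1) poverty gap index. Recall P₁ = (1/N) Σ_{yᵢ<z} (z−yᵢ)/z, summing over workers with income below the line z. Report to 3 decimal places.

Poor units: 880, 900, 980 (q = 3 of N = 6).
Relative gaps: (1300−880)/1300 = 0.3231; (1300−900)/1300 = 0.3077; (1300−980)/1300 = 0.2462.
Σ = 0.876923. Dividing by the full population N = 6 gives P₁ = 0.146.

0.146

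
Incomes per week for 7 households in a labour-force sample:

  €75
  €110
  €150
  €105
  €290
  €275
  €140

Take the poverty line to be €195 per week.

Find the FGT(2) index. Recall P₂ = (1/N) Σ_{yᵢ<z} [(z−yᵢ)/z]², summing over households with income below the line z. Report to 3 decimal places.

Below z: €75, €105, €110, €140, €150 (q = 5 of N = 7).
Relative gaps: (195−75)/195 = 0.6154; (195−105)/195 = 0.4615; (195−110)/195 = 0.4359; (195−140)/195 = 0.2821; (195−150)/195 = 0.2308.
Squared: 0.3787; 0.2130; 0.1900; 0.0796; 0.0533.
Sum = 0.914530; P₂ = 0.914530 / 7 = 0.131.

0.131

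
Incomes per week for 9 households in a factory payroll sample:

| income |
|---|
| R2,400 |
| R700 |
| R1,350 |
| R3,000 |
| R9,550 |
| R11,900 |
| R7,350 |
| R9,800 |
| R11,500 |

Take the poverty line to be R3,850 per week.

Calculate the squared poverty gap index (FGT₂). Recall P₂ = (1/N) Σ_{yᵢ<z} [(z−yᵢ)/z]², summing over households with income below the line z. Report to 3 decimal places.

0.142

Below z: R700, R1,350, R2,400, R3,000 (q = 4 of N = 9).
Shortfall ratios: (3850−700)/3850 = 0.8182; (3850−1350)/3850 = 0.6494; (3850−2400)/3850 = 0.3766; (3850−3000)/3850 = 0.2208.
Squared: 0.6694; 0.4217; 0.1418; 0.0487.
Sum = 1.281666; P₂ = 1.281666 / 9 = 0.142.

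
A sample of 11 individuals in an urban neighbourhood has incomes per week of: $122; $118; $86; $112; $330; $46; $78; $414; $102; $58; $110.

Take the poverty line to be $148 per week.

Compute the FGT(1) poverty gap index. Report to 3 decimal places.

0.307

Poor units: $46, $58, $78, $86, $102, $110, $112, $118, $122 (q = 9 of N = 11).
Relative gaps: (148−46)/148 = 0.6892; (148−58)/148 = 0.6081; (148−78)/148 = 0.4730; (148−86)/148 = 0.4189; (148−102)/148 = 0.3108; (148−110)/148 = 0.2568; (148−112)/148 = 0.2432; (148−118)/148 = 0.2027; (148−122)/148 = 0.1757.
Sum of shortfalls = 3.378378; P₁ averages over all N: 3.378378 / 11 = 0.307.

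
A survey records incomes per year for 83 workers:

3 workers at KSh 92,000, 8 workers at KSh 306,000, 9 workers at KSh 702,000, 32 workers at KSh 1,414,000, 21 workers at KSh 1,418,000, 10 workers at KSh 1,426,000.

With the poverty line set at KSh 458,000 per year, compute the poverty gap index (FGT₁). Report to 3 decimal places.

0.061

Poor units: 3×KSh 92,000, 8×KSh 306,000 (q = 11 of N = 83).
Shortfall ratios: (458000−92000)/458000 = 0.7991 (×3); (458000−306000)/458000 = 0.3319 (×8).
Sum of shortfalls = 5.052402; P₁ averages over all N: 5.052402 / 83 = 0.061.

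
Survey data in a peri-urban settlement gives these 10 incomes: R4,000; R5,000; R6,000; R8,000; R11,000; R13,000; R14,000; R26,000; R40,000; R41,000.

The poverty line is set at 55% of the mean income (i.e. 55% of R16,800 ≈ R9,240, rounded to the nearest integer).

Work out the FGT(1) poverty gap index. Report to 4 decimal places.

0.1511

Below z: R4,000, R5,000, R6,000, R8,000 (q = 4 of N = 10).
Relative gaps: (9240−4000)/9240 = 0.5671; (9240−5000)/9240 = 0.4589; (9240−6000)/9240 = 0.3506; (9240−8000)/9240 = 0.1342.
Σ = 1.510823. Dividing by the full population N = 10 gives P₁ = 0.1511.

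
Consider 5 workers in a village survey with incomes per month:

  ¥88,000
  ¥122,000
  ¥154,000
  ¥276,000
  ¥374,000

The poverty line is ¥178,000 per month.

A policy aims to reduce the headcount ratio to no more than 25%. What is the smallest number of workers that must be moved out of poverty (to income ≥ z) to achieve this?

Currently q = 3 of N = 5 are below the line (H = 0.600).
A headcount ratio of at most 25% allows at most ⌊0.25 × 5⌋ = 1 poor workers.
So at least 3 − 1 = 2 must be lifted.

2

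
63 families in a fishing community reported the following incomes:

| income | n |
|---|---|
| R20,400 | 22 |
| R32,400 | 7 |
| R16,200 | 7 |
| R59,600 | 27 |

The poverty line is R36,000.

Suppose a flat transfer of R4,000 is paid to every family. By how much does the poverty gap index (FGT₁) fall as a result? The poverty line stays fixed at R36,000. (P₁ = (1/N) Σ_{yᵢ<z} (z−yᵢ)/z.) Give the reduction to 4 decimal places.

Before: below the line — 7×R16,200, 22×R20,400, 7×R32,400; poverty gap index (FGT₁) = 0.223545.
After the R4,000 transfer: below the line — 7×R20,200, 22×R24,400; poverty gap index (FGT₁) = 0.161287.
Reduction = 0.223545 − 0.161287 = 0.0623.

0.0623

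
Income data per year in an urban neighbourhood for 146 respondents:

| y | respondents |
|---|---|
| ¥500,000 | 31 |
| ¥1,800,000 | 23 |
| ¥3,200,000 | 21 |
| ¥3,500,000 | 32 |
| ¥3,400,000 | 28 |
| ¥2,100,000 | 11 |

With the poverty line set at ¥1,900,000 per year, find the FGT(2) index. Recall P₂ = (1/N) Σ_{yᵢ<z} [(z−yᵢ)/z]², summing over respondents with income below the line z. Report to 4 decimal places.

Incomes under z: 31×¥500,000, 23×¥1,800,000 (q = 54 of N = 146).
Gap ratios (z−y)/z: (1900000−500000)/1900000 = 0.7368 (×31); (1900000−1800000)/1900000 = 0.0526 (×23).
Squared: 0.5429 (×31); 0.0028 (×23).
Sum = 16.894737; P₂ = 16.894737 / 146 = 0.1157.

0.1157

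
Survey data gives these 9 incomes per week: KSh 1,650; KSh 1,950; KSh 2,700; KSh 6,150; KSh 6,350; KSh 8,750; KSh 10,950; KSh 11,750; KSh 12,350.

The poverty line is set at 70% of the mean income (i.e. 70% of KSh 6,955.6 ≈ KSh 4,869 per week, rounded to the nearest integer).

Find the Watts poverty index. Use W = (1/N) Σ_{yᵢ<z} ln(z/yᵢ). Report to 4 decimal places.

0.2874

Incomes under z: KSh 1,650, KSh 1,950, KSh 2,700 (q = 3 of N = 9).
Log gaps: ln(4869/1650) = 1.0821; ln(4869/1950) = 0.9151; ln(4869/2700) = 0.5896.
W = 2.586809 / 9 = 0.2874.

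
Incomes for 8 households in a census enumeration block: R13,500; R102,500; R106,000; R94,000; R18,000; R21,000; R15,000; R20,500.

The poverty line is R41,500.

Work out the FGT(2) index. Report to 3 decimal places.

Below the line: R13,500, R15,000, R18,000, R20,500, R21,000 (q = 5 of N = 8).
Shortfall ratios: (41500−13500)/41500 = 0.6747; (41500−15000)/41500 = 0.6386; (41500−18000)/41500 = 0.5663; (41500−20500)/41500 = 0.5060; (41500−21000)/41500 = 0.4940.
Squared: 0.4552; 0.4078; 0.3207; 0.2561; 0.2440.
Sum = 1.683699; P₂ = 1.683699 / 8 = 0.210.

0.210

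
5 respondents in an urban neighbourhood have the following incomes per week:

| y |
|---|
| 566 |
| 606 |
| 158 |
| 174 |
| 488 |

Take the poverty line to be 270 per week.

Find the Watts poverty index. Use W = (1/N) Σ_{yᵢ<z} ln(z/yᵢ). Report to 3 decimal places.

Incomes under z: 158, 174 (q = 2 of N = 5).
Log shortfalls: ln(270/158) = 0.5358; ln(270/174) = 0.4394.
W = 0.975194 / 5 = 0.195.

0.195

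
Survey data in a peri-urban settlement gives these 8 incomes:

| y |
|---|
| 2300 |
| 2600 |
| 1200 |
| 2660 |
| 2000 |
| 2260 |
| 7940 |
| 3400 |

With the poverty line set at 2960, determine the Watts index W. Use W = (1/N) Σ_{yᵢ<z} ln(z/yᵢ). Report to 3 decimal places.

0.257

Poor units: 1200, 2000, 2260, 2300, 2600, 2660 (q = 6 of N = 8).
ln(z/y) terms: ln(2960/1200) = 0.9029; ln(2960/2000) = 0.3920; ln(2960/2260) = 0.2698; ln(2960/2300) = 0.2523; ln(2960/2600) = 0.1297; ln(2960/2660) = 0.1069.
W = 2.053555 / 8 = 0.257.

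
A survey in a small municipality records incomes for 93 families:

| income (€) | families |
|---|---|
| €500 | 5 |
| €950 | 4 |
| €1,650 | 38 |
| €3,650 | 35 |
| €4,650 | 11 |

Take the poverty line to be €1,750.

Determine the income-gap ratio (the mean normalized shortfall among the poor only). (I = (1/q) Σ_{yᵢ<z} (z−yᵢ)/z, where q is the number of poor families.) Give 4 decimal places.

Poor units: 5×€500, 4×€950, 38×€1,650 (q = 47 of N = 93).
Relative gaps: 0.7143 (×5), 0.4571 (×4), 0.0571 (×38); sum = 7.571429.
The income-gap ratio divides by q (the poor only): 7.571429 / 47 = 0.1611.

0.1611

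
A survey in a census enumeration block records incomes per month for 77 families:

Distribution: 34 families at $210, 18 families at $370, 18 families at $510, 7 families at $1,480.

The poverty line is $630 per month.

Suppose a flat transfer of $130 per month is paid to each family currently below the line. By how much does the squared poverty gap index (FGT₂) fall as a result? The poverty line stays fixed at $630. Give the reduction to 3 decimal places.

0.141

Before: below the line — 34×$210, 18×$370, 18×$510; squared poverty gap index (FGT₂) = 0.24454.
After the $130 transfer: below the line — 34×$340, 18×$500; squared poverty gap index (FGT₂) = 0.10352.
Reduction = 0.24454 − 0.10352 = 0.141.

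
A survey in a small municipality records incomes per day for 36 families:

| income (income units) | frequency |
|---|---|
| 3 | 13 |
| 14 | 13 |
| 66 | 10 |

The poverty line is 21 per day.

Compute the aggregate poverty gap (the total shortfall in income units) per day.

Poor units: 13×3, 13×14 (q = 26 of N = 36).
Individual gaps: 13×(21−3) = 234; 13×(21−14) = 91.
Aggregate gap = 325.

325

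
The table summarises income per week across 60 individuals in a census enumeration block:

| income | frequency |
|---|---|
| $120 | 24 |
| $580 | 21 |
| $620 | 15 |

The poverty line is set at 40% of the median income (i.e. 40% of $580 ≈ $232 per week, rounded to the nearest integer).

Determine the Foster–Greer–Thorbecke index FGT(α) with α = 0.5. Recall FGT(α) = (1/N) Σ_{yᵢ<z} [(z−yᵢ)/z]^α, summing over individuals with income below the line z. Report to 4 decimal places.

0.2779

Incomes under z: 24×$120 (q = 24 of N = 60).
Gap ratios (z−y)/z: (232−120)/232 = 0.4828 (×24).
Raised to α = 0.5: 0.69481 (×24).
Sum = 16.675400; FGT(0.5) = 16.675400 / 60 = 0.2779.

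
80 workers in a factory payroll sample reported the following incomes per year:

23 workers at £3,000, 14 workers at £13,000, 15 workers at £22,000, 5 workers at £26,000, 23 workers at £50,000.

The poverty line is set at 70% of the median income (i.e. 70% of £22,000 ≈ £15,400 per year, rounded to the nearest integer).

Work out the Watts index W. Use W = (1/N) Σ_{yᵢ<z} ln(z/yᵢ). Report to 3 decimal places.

Below z: 23×£3,000, 14×£13,000 (q = 37 of N = 80).
Log shortfalls: ln(15400/3000) = 1.6358 (×23); ln(15400/13000) = 0.1694 (×14).
W = 39.994224 / 80 = 0.500.

0.500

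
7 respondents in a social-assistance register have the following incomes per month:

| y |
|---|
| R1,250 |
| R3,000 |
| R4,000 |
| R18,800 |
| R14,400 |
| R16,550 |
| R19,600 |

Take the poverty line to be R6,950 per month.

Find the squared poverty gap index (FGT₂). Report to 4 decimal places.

Poor units: R1,250, R3,000, R4,000 (q = 3 of N = 7).
Normalized shortfalls: (6950−1250)/6950 = 0.8201; (6950−3000)/6950 = 0.5683; (6950−4000)/6950 = 0.4245.
Squared: 0.6726; 0.3230; 0.1802.
Sum = 1.175819; P₂ = 1.175819 / 7 = 0.1680.

0.1680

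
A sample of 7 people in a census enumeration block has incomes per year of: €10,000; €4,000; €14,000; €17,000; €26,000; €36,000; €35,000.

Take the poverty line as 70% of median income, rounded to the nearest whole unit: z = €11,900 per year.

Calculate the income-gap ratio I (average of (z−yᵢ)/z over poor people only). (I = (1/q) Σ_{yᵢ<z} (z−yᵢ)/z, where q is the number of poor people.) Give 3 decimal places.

0.412

Below the line: €4,000, €10,000 (q = 2 of N = 7).
Relative gaps: 0.6639, 0.1597; sum = 0.823529.
I averages over the q = 2 poor units only: 0.823529 / 2 = 0.412.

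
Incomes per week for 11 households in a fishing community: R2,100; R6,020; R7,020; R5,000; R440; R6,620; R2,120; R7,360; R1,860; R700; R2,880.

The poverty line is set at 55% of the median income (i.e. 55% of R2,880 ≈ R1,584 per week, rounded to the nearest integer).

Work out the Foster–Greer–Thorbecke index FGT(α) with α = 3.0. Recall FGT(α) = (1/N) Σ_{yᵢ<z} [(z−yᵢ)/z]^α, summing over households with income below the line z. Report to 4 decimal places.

0.0500

Below z: R440, R700 (q = 2 of N = 11).
Gap ratios (z−y)/z: (1584−440)/1584 = 0.7222; (1584−700)/1584 = 0.5581.
Raised to α = 3.0: 0.37671; 0.17382.
Sum = 0.550531; FGT(3.0) = 0.550531 / 11 = 0.0500.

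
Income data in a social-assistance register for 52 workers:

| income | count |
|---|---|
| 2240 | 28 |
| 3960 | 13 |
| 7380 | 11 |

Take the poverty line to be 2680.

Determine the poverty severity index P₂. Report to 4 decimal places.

Incomes under z: 28×2240 (q = 28 of N = 52).
Shortfall ratios: (2680−2240)/2680 = 0.1642 (×28).
Squared: 0.0270 (×28).
Sum = 0.754734; P₂ = 0.754734 / 52 = 0.0145.

0.0145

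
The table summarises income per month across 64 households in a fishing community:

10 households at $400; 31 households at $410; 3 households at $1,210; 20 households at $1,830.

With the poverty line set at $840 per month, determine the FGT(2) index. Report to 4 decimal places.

0.1698

Below the line: 10×$400, 31×$410 (q = 41 of N = 64).
Shortfall ratios: (840−400)/840 = 0.5238 (×10); (840−410)/840 = 0.5119 (×31).
Squared: 0.2744 (×10); 0.2620 (×31).
Sum = 10.867205; P₂ = 10.867205 / 64 = 0.1698.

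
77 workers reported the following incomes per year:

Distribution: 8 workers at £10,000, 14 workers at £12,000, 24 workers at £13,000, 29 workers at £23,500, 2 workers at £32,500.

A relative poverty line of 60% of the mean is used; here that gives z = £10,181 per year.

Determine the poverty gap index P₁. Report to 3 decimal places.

0.002

Incomes under z: 8×£10,000 (q = 8 of N = 77).
Normalized shortfalls: (10181−10000)/10181 = 0.0178 (×8).
Sum of shortfalls = 0.142226; P₁ averages over all N: 0.142226 / 77 = 0.002.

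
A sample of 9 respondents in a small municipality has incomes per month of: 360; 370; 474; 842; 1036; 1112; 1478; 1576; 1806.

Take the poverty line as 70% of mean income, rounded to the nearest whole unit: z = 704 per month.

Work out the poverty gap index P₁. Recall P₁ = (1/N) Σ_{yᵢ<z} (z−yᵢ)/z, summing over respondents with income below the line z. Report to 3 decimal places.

0.143

Poor units: 360, 370, 474 (q = 3 of N = 9).
Relative gaps: (704−360)/704 = 0.4886; (704−370)/704 = 0.4744; (704−474)/704 = 0.3267.
Σ = 1.289773. Dividing by the full population N = 9 gives P₁ = 0.143.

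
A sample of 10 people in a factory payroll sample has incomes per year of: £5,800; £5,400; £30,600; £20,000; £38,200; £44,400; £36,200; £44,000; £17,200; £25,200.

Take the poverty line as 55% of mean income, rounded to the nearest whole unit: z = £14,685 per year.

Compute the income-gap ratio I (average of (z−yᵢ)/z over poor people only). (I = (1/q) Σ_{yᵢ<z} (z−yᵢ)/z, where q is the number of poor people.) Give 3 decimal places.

Incomes under z: £5,400, £5,800 (q = 2 of N = 10).
Relative gaps: 0.6323, 0.6050; sum = 1.237317.
I averages over the q = 2 poor units only: 1.237317 / 2 = 0.619.

0.619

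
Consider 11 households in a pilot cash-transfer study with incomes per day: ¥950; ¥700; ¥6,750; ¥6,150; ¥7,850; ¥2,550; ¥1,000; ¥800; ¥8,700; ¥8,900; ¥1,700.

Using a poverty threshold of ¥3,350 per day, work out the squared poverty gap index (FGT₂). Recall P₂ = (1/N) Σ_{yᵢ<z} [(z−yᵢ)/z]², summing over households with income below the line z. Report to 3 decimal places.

0.228

Poor units: ¥700, ¥800, ¥950, ¥1,000, ¥1,700, ¥2,550 (q = 6 of N = 11).
Shortfall ratios: (3350−700)/3350 = 0.7910; (3350−800)/3350 = 0.7612; (3350−950)/3350 = 0.7164; (3350−1000)/3350 = 0.7015; (3350−1700)/3350 = 0.4925; (3350−2550)/3350 = 0.2388.
Squared: 0.6258; 0.5794; 0.5133; 0.4921; 0.2426; 0.0570.
Sum = 2.510136; P₂ = 2.510136 / 11 = 0.228.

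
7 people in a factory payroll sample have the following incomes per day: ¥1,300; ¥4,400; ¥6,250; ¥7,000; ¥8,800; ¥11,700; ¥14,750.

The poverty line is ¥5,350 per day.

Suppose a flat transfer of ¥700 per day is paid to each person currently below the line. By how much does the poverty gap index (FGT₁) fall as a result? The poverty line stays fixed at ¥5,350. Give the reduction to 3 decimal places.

0.037

Before: below the line — ¥1,300, ¥4,400; poverty gap index (FGT₁) = 0.13351.
After the ¥700 transfer: below the line — ¥2,000, ¥5,100; poverty gap index (FGT₁) = 0.09613.
Reduction = 0.13351 − 0.09613 = 0.037.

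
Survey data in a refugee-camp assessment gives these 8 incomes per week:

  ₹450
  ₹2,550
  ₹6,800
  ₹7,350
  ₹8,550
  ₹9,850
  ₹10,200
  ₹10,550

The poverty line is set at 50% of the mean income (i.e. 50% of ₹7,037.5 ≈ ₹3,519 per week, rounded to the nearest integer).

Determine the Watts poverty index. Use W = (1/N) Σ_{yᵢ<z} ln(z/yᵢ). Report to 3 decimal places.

0.297

Incomes under z: ₹450, ₹2,550 (q = 2 of N = 8).
Log gaps: ln(3519/450) = 2.0567; ln(3519/2550) = 0.3221.
W = 2.378768 / 8 = 0.297.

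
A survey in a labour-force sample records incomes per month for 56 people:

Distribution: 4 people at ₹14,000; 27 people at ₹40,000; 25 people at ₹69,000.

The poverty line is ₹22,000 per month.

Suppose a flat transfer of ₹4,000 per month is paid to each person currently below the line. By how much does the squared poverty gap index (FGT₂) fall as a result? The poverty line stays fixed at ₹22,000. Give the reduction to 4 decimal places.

Before: below the line — 4×₹14,000; squared poverty gap index (FGT₂) = 0.009445.
After the ₹4,000 transfer: below the line — 4×₹18,000; squared poverty gap index (FGT₂) = 0.002361.
Reduction = 0.009445 − 0.002361 = 0.0071.

0.0071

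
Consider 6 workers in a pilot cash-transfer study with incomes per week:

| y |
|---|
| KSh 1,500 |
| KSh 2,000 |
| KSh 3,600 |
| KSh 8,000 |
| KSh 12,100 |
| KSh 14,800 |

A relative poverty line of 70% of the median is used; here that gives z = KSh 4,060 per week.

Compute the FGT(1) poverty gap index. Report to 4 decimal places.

Poor units: KSh 1,500, KSh 2,000, KSh 3,600 (q = 3 of N = 6).
Normalized shortfalls: (4060−1500)/4060 = 0.6305; (4060−2000)/4060 = 0.5074; (4060−3600)/4060 = 0.1133.
Σ = 1.251232. Dividing by the full population N = 6 gives P₁ = 0.2085.

0.2085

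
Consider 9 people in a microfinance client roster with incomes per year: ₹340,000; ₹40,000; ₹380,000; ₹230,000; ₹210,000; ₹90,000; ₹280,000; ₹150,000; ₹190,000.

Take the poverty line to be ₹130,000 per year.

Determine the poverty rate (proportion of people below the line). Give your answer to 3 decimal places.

2 of the 9 people have income below ₹130,000.
H = 2/9 = 0.222.

0.222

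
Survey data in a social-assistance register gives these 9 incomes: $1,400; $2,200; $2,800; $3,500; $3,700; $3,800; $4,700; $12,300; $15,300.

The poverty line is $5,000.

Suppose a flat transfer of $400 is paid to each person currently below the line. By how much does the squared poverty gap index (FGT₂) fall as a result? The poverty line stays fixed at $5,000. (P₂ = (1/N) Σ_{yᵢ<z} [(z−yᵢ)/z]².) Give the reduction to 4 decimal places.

Before: below the line — $1,400, $2,200, $2,800, $3,500, $3,700, $3,800, $4,700; squared poverty gap index (FGT₂) = 0.138267.
After the $400 transfer: below the line — $1,800, $2,600, $3,200, $3,900, $4,100, $4,200; squared poverty gap index (FGT₂) = 0.097333.
Reduction = 0.138267 − 0.097333 = 0.0409.

0.0409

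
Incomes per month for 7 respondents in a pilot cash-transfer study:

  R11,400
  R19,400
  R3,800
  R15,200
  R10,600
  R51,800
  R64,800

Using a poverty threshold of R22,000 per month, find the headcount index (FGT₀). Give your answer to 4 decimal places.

0.7143

5 of the 7 respondents have income below R22,000.
H = 5/7 = 0.7143.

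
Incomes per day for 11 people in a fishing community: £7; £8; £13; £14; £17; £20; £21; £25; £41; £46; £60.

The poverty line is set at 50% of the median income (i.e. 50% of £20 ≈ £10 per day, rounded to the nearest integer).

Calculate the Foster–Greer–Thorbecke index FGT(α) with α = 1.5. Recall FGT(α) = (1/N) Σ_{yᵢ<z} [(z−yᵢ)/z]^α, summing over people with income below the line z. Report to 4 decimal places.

Below the line: £7, £8 (q = 2 of N = 11).
Gap ratios (z−y)/z: (10−7)/10 = 0.3000; (10−8)/10 = 0.2000.
Raised to α = 1.5: 0.16432; 0.08944.
Sum = 0.253759; FGT(1.5) = 0.253759 / 11 = 0.0231.

0.0231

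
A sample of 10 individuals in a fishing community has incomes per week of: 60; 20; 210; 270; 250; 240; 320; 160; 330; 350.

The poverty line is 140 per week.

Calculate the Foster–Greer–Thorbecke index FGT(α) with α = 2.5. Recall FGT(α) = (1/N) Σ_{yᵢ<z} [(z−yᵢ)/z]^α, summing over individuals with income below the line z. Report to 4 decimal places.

0.0927

Below z: 20, 60 (q = 2 of N = 10).
Shortfall ratios: (140−20)/140 = 0.8571; (140−60)/140 = 0.5714.
Raised to α = 2.5: 0.68019; 0.24683.
Sum = 0.927028; FGT(2.5) = 0.927028 / 10 = 0.0927.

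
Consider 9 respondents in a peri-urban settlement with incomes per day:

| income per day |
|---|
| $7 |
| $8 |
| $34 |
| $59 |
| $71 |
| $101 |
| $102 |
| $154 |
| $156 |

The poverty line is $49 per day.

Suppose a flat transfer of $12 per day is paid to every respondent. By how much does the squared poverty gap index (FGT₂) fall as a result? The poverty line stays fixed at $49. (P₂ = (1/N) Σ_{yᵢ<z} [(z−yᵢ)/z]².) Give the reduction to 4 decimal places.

Before: below the line — $7, $8, $34; squared poverty gap index (FGT₂) = 0.169837.
After the $12 transfer: below the line — $19, $20, $46; squared poverty gap index (FGT₂) = 0.080985.
Reduction = 0.169837 − 0.080985 = 0.0889.

0.0889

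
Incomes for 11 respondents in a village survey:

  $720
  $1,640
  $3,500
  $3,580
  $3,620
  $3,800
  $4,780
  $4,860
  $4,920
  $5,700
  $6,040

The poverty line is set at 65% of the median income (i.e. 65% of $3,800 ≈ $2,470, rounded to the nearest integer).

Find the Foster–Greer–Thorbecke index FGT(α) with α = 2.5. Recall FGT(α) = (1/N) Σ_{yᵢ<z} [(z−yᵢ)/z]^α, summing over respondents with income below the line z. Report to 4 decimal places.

Poor units: $720, $1,640 (q = 2 of N = 11).
Normalized shortfalls: (2470−720)/2470 = 0.7085; (2470−1640)/2470 = 0.3360.
Raised to α = 2.5: 0.42253; 0.06546.
Sum = 0.487982; FGT(2.5) = 0.487982 / 11 = 0.0444.

0.0444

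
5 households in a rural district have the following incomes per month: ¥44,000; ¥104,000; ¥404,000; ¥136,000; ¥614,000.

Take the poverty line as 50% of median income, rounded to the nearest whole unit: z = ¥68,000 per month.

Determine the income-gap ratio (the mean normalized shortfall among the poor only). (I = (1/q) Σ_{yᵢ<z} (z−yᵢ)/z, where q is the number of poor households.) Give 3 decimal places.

Incomes under z: ¥44,000 (q = 1 of N = 5).
Shortfall ratios (z−y)/z: 0.3529; sum = 0.352941.
The income-gap ratio divides by q (the poor only): 0.352941 / 1 = 0.353.

0.353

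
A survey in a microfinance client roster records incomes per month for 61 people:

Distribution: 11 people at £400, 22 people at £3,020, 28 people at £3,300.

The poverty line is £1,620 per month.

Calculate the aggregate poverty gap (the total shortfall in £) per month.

£13,420

Incomes under z: 11×£400 (q = 11 of N = 61).
Individual gaps: 11×(1620−400) = 13420.
Aggregate gap = £13,420.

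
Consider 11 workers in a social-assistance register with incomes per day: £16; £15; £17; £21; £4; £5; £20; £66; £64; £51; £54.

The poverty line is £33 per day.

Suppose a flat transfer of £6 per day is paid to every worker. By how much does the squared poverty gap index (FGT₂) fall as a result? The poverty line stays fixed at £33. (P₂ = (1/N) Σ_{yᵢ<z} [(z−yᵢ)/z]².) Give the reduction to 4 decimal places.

Before: below the line — £4, £5, £15, £16, £17, £20, £21; squared poverty gap index (FGT₂) = 0.234327.
After the £6 transfer: below the line — £10, £11, £21, £22, £23, £26, £27; squared poverty gap index (FGT₂) = 0.122130.
Reduction = 0.234327 − 0.122130 = 0.1122.

0.1122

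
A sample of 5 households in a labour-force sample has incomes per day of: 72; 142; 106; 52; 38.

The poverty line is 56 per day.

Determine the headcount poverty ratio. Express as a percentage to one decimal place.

40.0%

2 of the 5 households have income below 56.
H = 2/5 = 40.0%.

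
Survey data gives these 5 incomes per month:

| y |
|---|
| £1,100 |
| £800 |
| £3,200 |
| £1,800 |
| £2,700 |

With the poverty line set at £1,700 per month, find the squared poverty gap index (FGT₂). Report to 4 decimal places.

Below z: £800, £1,100 (q = 2 of N = 5).
Normalized shortfalls: (1700−800)/1700 = 0.5294; (1700−1100)/1700 = 0.3529.
Squared: 0.2803; 0.1246.
Sum = 0.404844; P₂ = 0.404844 / 5 = 0.0810.

0.0810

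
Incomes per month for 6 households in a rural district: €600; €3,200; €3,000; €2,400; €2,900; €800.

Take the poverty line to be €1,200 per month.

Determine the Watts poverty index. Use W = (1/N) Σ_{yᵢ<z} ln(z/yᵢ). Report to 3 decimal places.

0.183

Below z: €600, €800 (q = 2 of N = 6).
ln(z/y) terms: ln(1200/600) = 0.6931; ln(1200/800) = 0.4055.
W = 1.098612 / 6 = 0.183.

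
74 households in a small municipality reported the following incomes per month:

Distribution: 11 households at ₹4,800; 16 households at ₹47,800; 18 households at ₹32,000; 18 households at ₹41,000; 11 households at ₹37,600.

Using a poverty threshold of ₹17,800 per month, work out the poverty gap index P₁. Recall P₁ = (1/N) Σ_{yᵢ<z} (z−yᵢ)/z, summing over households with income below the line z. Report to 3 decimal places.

Poor units: 11×₹4,800 (q = 11 of N = 74).
Relative gaps: (17800−4800)/17800 = 0.7303 (×11).
Sum of shortfalls = 8.033708; P₁ averages over all N: 8.033708 / 74 = 0.109.

0.109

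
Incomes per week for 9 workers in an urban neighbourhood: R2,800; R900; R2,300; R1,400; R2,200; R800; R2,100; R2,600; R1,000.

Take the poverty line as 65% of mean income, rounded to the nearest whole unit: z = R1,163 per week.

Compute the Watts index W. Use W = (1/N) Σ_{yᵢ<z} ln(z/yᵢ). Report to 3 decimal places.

Below the line: R800, R900, R1,000 (q = 3 of N = 9).
ln(z/y) terms: ln(1163/800) = 0.3741; ln(1163/900) = 0.2564; ln(1163/1000) = 0.1510.
W = 0.781513 / 9 = 0.087.

0.087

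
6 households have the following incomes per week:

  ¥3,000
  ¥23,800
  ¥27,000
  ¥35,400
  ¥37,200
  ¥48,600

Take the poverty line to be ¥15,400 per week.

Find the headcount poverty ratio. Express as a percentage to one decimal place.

16.7%

1 of the 6 households have income below ¥15,400.
H = 1/6 = 16.7%.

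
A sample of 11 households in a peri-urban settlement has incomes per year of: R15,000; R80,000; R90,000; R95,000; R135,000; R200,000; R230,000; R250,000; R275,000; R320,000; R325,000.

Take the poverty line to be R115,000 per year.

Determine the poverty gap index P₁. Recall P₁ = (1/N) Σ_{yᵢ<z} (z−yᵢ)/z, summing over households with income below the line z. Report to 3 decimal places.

Below the line: R15,000, R80,000, R90,000, R95,000 (q = 4 of N = 11).
Shortfall ratios: (115000−15000)/115000 = 0.8696; (115000−80000)/115000 = 0.3043; (115000−90000)/115000 = 0.2174; (115000−95000)/115000 = 0.1739.
Σ = 1.565217. Dividing by the full population N = 11 gives P₁ = 0.142.

0.142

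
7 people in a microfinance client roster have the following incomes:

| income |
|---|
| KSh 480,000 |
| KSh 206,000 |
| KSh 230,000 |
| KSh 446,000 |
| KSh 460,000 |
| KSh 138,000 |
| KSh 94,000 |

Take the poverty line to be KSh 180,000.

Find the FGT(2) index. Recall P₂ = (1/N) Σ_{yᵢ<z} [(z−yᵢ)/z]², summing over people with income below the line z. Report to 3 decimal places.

0.040

Below z: KSh 94,000, KSh 138,000 (q = 2 of N = 7).
Relative gaps: (180000−94000)/180000 = 0.4778; (180000−138000)/180000 = 0.2333.
Squared: 0.2283; 0.0544.
Sum = 0.282716; P₂ = 0.282716 / 7 = 0.040.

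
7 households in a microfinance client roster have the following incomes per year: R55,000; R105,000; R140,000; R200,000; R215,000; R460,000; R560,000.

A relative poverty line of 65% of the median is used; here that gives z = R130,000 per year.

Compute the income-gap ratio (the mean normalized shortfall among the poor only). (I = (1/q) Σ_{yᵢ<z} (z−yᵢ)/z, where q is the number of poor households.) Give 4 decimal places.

0.3846

Below the line: R55,000, R105,000 (q = 2 of N = 7).
Shortfall ratios (z−y)/z: 0.5769, 0.1923; sum = 0.769231.
I averages over the q = 2 poor units only: 0.769231 / 2 = 0.3846.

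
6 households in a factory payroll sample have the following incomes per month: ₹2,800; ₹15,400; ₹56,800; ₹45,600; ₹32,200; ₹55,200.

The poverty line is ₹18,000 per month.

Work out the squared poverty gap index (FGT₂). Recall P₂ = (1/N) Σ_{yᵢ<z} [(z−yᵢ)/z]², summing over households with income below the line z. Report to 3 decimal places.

0.122

Poor units: ₹2,800, ₹15,400 (q = 2 of N = 6).
Gap ratios (z−y)/z: (18000−2800)/18000 = 0.8444; (18000−15400)/18000 = 0.1444.
Squared: 0.7131; 0.0209.
Sum = 0.733951; P₂ = 0.733951 / 6 = 0.122.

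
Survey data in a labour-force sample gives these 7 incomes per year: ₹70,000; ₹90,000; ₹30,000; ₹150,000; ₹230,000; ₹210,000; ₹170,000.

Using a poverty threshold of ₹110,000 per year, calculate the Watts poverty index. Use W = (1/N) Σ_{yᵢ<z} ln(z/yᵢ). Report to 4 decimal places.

Incomes under z: ₹30,000, ₹70,000, ₹90,000 (q = 3 of N = 7).
Log gaps: ln(110000/30000) = 1.2993; ln(110000/70000) = 0.4520; ln(110000/90000) = 0.2007.
W = 1.951939 / 7 = 0.2788.

0.2788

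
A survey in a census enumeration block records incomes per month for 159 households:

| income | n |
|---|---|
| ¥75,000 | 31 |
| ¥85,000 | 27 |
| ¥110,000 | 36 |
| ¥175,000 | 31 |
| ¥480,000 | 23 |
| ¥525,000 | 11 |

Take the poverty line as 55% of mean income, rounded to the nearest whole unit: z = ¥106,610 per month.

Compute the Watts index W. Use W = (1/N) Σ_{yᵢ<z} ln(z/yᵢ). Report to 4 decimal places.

Incomes under z: 31×¥75,000, 27×¥85,000 (q = 58 of N = 159).
Log shortfalls: ln(106610/75000) = 0.3517 (×31); ln(106610/85000) = 0.2265 (×27).
W = 17.018569 / 159 = 0.1070.

0.1070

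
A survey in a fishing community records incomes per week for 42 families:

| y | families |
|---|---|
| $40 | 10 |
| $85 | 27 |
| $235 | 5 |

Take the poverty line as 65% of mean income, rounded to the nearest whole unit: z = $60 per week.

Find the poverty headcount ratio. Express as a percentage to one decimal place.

23.8%

10 of the 42 families have income below $60.
H = 10/42 = 23.8%.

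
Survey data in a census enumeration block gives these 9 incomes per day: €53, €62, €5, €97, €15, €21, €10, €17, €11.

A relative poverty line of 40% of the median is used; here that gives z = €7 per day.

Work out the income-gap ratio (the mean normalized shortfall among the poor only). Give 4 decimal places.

0.2857

Incomes under z: €5 (q = 1 of N = 9).
Shortfall ratios (z−y)/z: 0.2857; sum = 0.285714.
I averages over the q = 1 poor units only: 0.285714 / 1 = 0.2857.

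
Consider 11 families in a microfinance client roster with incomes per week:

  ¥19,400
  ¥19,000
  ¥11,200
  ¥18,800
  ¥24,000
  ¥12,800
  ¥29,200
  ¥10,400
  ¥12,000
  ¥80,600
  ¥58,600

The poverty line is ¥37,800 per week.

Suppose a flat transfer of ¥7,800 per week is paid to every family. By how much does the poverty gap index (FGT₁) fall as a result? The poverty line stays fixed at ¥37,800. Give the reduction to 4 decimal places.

0.1688

Before: below the line — ¥10,400, ¥11,200, ¥12,000, ¥12,800, ¥18,800, ¥19,000, ¥19,400, ¥24,000, ¥29,200; poverty gap index (FGT₁) = 0.441077.
After the ¥7,800 transfer: below the line — ¥18,200, ¥19,000, ¥19,800, ¥20,600, ¥26,600, ¥26,800, ¥27,200, ¥31,800, ¥37,000; poverty gap index (FGT₁) = 0.272246.
Reduction = 0.441077 − 0.272246 = 0.1688.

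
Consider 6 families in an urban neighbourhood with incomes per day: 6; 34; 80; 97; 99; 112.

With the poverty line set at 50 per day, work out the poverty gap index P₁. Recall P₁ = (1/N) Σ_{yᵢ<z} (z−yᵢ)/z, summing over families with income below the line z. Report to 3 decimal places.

0.200

Incomes under z: 6, 34 (q = 2 of N = 6).
Normalized shortfalls: (50−6)/50 = 0.8800; (50−34)/50 = 0.3200.
Σ = 1.200000. Dividing by the full population N = 6 gives P₁ = 0.200.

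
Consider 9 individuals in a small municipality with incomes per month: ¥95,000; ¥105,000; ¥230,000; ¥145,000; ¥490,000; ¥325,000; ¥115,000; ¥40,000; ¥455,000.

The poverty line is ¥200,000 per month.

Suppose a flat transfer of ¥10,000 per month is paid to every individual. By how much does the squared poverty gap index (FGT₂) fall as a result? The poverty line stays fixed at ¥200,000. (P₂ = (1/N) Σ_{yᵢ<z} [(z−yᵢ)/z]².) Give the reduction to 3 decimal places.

Before: below the line — ¥40,000, ¥95,000, ¥105,000, ¥115,000, ¥145,000; squared poverty gap index (FGT₂) = 0.15528.
After the ¥10,000 transfer: below the line — ¥50,000, ¥105,000, ¥115,000, ¥125,000, ¥155,000; squared poverty gap index (FGT₂) = 0.12889.
Reduction = 0.15528 − 0.12889 = 0.026.

0.026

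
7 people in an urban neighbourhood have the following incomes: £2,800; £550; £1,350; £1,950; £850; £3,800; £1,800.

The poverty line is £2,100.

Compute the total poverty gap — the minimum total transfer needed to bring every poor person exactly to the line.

£4,000

Below z: £550, £850, £1,350, £1,800, £1,950 (q = 5 of N = 7).
Individual gaps: 2100−550 = 1550; 2100−850 = 1250; 2100−1350 = 750; 2100−1800 = 300; 2100−1950 = 150.
Aggregate gap = £4,000.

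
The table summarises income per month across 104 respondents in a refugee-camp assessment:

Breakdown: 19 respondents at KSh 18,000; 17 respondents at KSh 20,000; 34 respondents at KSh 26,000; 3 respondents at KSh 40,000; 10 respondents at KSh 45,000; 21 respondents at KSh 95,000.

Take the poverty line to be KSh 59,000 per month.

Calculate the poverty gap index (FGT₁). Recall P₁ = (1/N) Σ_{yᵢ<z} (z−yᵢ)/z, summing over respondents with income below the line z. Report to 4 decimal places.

0.4500

Poor units: 19×KSh 18,000, 17×KSh 20,000, 34×KSh 26,000, 3×KSh 40,000, 10×KSh 45,000 (q = 83 of N = 104).
Relative gaps: (59000−18000)/59000 = 0.6949 (×19); (59000−20000)/59000 = 0.6610 (×17); (59000−26000)/59000 = 0.5593 (×34); (59000−40000)/59000 = 0.3220 (×3); (59000−45000)/59000 = 0.2373 (×10).
Σ = 46.796610. Dividing by the full population N = 104 gives P₁ = 0.4500.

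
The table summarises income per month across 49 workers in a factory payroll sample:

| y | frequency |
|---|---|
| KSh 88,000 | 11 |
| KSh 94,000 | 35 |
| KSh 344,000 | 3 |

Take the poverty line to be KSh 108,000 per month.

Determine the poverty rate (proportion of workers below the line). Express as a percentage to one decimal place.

46 of the 49 workers have income below KSh 108,000.
H = 46/49 = 93.9%.

93.9%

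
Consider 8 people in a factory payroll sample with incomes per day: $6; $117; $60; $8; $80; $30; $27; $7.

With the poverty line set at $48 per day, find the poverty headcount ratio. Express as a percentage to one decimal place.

62.5%

5 of the 8 people have income below $48.
H = 5/8 = 62.5%.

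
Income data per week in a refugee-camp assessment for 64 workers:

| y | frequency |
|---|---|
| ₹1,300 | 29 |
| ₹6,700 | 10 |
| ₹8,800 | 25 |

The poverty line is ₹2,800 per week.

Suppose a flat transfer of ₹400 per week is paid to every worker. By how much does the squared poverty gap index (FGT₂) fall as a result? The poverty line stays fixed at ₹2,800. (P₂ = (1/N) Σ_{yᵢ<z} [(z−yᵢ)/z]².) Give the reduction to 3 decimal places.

Before: below the line — 29×₹1,300; squared poverty gap index (FGT₂) = 0.13004.
After the ₹400 transfer: below the line — 29×₹1,700; squared poverty gap index (FGT₂) = 0.06993.
Reduction = 0.13004 − 0.06993 = 0.060.

0.060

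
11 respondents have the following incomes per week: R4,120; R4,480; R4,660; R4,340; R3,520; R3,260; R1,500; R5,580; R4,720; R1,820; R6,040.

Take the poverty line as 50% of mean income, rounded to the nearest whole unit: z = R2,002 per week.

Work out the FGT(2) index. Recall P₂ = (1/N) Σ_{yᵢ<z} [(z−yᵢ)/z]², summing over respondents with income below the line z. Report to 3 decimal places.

Incomes under z: R1,500, R1,820 (q = 2 of N = 11).
Normalized shortfalls: (2002−1500)/2002 = 0.2507; (2002−1820)/2002 = 0.0909.
Squared: 0.0629; 0.0083.
Sum = 0.071140; P₂ = 0.071140 / 11 = 0.006.

0.006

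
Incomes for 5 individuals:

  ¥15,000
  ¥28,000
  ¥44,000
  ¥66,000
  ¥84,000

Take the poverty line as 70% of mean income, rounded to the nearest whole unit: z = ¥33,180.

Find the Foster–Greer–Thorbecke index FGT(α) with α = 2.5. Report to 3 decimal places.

0.046

Incomes under z: ¥15,000, ¥28,000 (q = 2 of N = 5).
Relative gaps: (33180−15000)/33180 = 0.5479; (33180−28000)/33180 = 0.1561.
Raised to α = 2.5: 0.22223; 0.00963.
Sum = 0.231856; FGT(2.5) = 0.231856 / 5 = 0.046.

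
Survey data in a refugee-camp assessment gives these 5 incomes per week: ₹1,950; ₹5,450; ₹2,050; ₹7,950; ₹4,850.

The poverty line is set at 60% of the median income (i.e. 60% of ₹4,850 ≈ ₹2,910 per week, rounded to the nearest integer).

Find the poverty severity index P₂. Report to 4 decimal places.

Below z: ₹1,950, ₹2,050 (q = 2 of N = 5).
Gap ratios (z−y)/z: (2910−1950)/2910 = 0.3299; (2910−2050)/2910 = 0.2955.
Squared: 0.1088; 0.0873.
Sum = 0.196172; P₂ = 0.196172 / 5 = 0.0392.

0.0392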